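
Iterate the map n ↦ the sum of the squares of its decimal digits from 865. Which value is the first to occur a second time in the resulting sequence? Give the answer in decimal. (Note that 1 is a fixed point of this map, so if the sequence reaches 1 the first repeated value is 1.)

865 → 8² + 6² + 5² = 125
125 → 1² + 2² + 5² = 30
30 → 3² + 0² = 9
9 → 9² = 81
81 → 8² + 1² = 65
65 → 6² + 5² = 61
61 → 6² + 1² = 37
37 → 3² + 7² = 58
58 → 5² + 8² = 89
89 → 8² + 9² = 145
145 → 1² + 4² + 5² = 42
42 → 4² + 2² = 20
20 → 2² + 0² = 4
4 → 4² = 16
16 → 1² + 6² = 37  — 37 already appeared earlier.

37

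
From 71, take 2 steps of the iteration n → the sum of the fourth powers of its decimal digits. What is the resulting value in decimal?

288

71 → 2402
2402 → 288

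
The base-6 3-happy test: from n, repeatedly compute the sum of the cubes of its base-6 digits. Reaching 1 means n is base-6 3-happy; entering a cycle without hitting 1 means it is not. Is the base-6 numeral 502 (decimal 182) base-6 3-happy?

base-6 3-happy

182 = (5,0,2)_6 → 133
133 = (3,4,1)_6 → 92
92 = (2,3,2)_6 → 43
43 = (1,1,1)_6 → 3
3 = (3)_6 → 27
27 = (4,3)_6 → 91
91 = (2,3,1)_6 → 36
36 = (1,0,0)_6 → 1  — reached 1.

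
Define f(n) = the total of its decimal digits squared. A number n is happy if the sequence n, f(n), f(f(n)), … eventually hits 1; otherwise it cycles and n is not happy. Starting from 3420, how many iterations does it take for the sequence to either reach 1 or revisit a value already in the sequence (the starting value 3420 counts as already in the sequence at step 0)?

3420 → 3² + 4² + 2² + 0² = 29
29 → 2² + 9² = 85
85 → 8² + 5² = 89
89 → 8² + 9² = 145
145 → 1² + 4² + 5² = 42
42 → 4² + 2² = 20
20 → 2² + 0² = 4
4 → 4² = 16
16 → 1² + 6² = 37
37 → 3² + 7² = 58
58 → 5² + 8² = 89  — 89 repeats.
That took 11 steps.

11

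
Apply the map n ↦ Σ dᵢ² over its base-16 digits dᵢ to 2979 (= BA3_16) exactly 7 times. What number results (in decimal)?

16

2979 = (11,10,3)_16 → 230
230 = (14,6)_16 → 232
232 = (14,8)_16 → 260
260 = (1,0,4)_16 → 17
17 = (1,1)_16 → 2
2 = (2)_16 → 4
4 = (4)_16 → 16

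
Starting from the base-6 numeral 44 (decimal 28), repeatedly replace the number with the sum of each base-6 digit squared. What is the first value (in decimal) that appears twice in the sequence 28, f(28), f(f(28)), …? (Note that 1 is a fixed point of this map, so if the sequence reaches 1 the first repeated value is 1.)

28 = (4,4)_6 → 4² + 4² = 16 + 16 = 32
32 = (5,2)_6 → 5² + 2² = 25 + 4 = 29
29 = (4,5)_6 → 4² + 5² = 16 + 25 = 41
41 = (1,0,5)_6 → 1² + 0² + 5² = 1 + 0 + 25 = 26
26 = (4,2)_6 → 4² + 2² = 16 + 4 = 20
20 = (3,2)_6 → 3² + 2² = 9 + 4 = 13
13 = (2,1)_6 → 2² + 1² = 4 + 1 = 5
5 = (5)_6 → 5² = 25
25 = (4,1)_6 → 4² + 1² = 16 + 1 = 17
17 = (2,5)_6 → 2² + 5² = 4 + 25 = 29  — 29 already appeared earlier.

29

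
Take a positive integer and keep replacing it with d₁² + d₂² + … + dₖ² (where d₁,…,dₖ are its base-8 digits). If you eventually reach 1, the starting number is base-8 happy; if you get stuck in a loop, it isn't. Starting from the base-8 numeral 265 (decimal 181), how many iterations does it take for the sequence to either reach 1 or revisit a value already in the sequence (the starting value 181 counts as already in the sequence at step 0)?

5

181 = (2,6,5)_8 → 2² + 6² + 5² = 65
65 = (1,0,1)_8 → 1² + 0² + 1² = 2
2 = (2)_8 → 2² = 4
4 = (4)_8 → 4² = 16
16 = (2,0)_8 → 2² + 0² = 4  — 4 repeats.
That took 5 steps.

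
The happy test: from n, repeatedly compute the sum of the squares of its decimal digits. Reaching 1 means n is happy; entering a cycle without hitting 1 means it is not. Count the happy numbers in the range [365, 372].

365: 365 → 70 → 49 → 97 → 130 → 10 → 1  (reaches 1)
366: 366 → 81 → 65 → 61 → 37 → 58 → 89 → 145 → 42 → 20 → 4 → 16 → 37  (repeats 37)
367: 367 → 94 → 97 → 130 → 10 → 1  (reaches 1)
368: 368 → 109 → 82 → 68 → 100 → 1  (reaches 1)
369: 369 → 126 → 41 → 17 → 50 → 25 → 29 → 85 → 89 → 145 → 42 → 20 → 4 → 16 → 37 → 58 → 89  (repeats 89)
370: 370 → 58 → 89 → 145 → 42 → 20 → 4 → 16 → 37 → 58  (repeats 58)
371: 371 → 59 → 106 → 37 → 58 → 89 → 145 → 42 → 20 → 4 → 16 → 37  (repeats 37)
372: 372 → 62 → 40 → 16 → 37 → 58 → 89 → 145 → 42 → 20 → 4 → 16  (repeats 16)
happy: 365, 367, 368

3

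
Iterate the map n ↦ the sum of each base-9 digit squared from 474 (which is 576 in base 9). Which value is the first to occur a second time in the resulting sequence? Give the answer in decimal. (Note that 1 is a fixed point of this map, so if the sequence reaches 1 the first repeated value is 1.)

474 = (5,7,6)_9 → 5² + 7² + 6² = 25 + 49 + 36 = 110
110 = (1,3,2)_9 → 1² + 3² + 2² = 1 + 9 + 4 = 14
14 = (1,5)_9 → 1² + 5² = 1 + 25 = 26
26 = (2,8)_9 → 2² + 8² = 4 + 64 = 68
68 = (7,5)_9 → 7² + 5² = 49 + 25 = 74
74 = (8,2)_9 → 8² + 2² = 64 + 4 = 68  — 68 already appeared earlier.

68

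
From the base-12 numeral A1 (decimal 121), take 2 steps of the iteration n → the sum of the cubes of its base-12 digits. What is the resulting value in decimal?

1672

121 = (10,1)_12 → 10³ + 1³ = 1001
1001 = (6,11,5)_12 → 6³ + 11³ + 5³ = 1672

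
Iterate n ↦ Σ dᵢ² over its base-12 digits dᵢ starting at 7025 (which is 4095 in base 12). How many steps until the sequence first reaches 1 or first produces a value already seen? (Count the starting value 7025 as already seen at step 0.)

7025 = (4,0,9,5)_12 → 4² + 0² + 9² + 5² = 16 + 0 + 81 + 25 = 122
122 = (10,2)_12 → 10² + 2² = 100 + 4 = 104
104 = (8,8)_12 → 8² + 8² = 64 + 64 = 128
128 = (10,8)_12 → 10² + 8² = 100 + 64 = 164
164 = (1,1,8)_12 → 1² + 1² + 8² = 1 + 1 + 64 = 66
66 = (5,6)_12 → 5² + 6² = 25 + 36 = 61
61 = (5,1)_12 → 5² + 1² = 25 + 1 = 26
26 = (2,2)_12 → 2² + 2² = 4 + 4 = 8
8 = (8)_12 → 8² = 64
64 = (5,4)_12 → 5² + 4² = 25 + 16 = 41
41 = (3,5)_12 → 3² + 5² = 9 + 25 = 34
34 = (2,10)_12 → 2² + 10² = 4 + 100 = 104  — 104 repeats.
That took 12 steps.

12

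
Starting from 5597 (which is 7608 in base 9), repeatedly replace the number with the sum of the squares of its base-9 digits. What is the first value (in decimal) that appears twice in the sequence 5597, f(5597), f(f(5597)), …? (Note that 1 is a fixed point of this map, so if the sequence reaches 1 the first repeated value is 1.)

5597 = (7,6,0,8)_9 → 7² + 6² + 0² + 8² = 49 + 36 + 0 + 64 = 149
149 = (1,7,5)_9 → 1² + 7² + 5² = 1 + 49 + 25 = 75
75 = (8,3)_9 → 8² + 3² = 64 + 9 = 73
73 = (8,1)_9 → 8² + 1² = 64 + 1 = 65
65 = (7,2)_9 → 7² + 2² = 49 + 4 = 53
53 = (5,8)_9 → 5² + 8² = 25 + 64 = 89
89 = (1,0,8)_9 → 1² + 0² + 8² = 1 + 0 + 64 = 65  — 65 already appeared earlier.

65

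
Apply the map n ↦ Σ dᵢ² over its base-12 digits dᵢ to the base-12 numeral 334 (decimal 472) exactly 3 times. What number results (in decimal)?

472 = (3,3,4)_12 → 3² + 3² + 4² = 9 + 9 + 16 = 34
34 = (2,10)_12 → 2² + 10² = 4 + 100 = 104
104 = (8,8)_12 → 8² + 8² = 64 + 64 = 128

128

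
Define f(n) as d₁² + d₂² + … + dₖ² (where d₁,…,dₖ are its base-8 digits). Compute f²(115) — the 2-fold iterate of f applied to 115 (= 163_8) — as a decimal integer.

115 = (1,6,3)_8 → 46
46 = (5,6)_8 → 61

61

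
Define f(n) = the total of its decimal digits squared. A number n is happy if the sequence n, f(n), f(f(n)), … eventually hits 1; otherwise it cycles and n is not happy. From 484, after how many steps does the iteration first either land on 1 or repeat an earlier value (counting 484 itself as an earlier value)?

14

484 → 4² + 8² + 4² = 16 + 64 + 16 = 96
96 → 9² + 6² = 81 + 36 = 117
117 → 1² + 1² + 7² = 1 + 1 + 49 = 51
51 → 5² + 1² = 25 + 1 = 26
26 → 2² + 6² = 4 + 36 = 40
40 → 4² + 0² = 16 + 0 = 16
16 → 1² + 6² = 1 + 36 = 37
37 → 3² + 7² = 9 + 49 = 58
58 → 5² + 8² = 25 + 64 = 89
89 → 8² + 9² = 64 + 81 = 145
145 → 1² + 4² + 5² = 1 + 16 + 25 = 42
42 → 4² + 2² = 16 + 4 = 20
20 → 2² + 0² = 4 + 0 = 4
4 → 4² = 16  — 16 repeats.
That took 14 steps.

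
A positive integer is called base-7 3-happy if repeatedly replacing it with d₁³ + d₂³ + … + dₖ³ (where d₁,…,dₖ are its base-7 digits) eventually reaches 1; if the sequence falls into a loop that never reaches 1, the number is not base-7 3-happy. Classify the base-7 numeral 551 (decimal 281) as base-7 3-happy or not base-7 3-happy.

not base-7 3-happy

281 = (5,5,1)_7 → 5³ + 5³ + 1³ = 125 + 125 + 1 = 251
251 = (5,0,6)_7 → 5³ + 0³ + 6³ = 125 + 0 + 216 = 341
341 = (6,6,5)_7 → 6³ + 6³ + 5³ = 216 + 216 + 125 = 557
557 = (1,4,2,4)_7 → 1³ + 4³ + 2³ + 4³ = 1 + 64 + 8 + 64 = 137
137 = (2,5,4)_7 → 2³ + 5³ + 4³ = 8 + 125 + 64 = 197
197 = (4,0,1)_7 → 4³ + 0³ + 1³ = 64 + 0 + 1 = 65
65 = (1,2,2)_7 → 1³ + 2³ + 2³ = 1 + 8 + 8 = 17
17 = (2,3)_7 → 2³ + 3³ = 8 + 27 = 35
35 = (5,0)_7 → 5³ + 0³ = 125 + 0 = 125
125 = (2,3,6)_7 → 2³ + 3³ + 6³ = 8 + 27 + 216 = 251  — 251 already seen; the sequence cycles without reaching 1.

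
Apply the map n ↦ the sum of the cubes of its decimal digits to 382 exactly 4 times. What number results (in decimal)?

217

382 → 3³ + 8³ + 2³ = 27 + 512 + 8 = 547
547 → 5³ + 4³ + 7³ = 125 + 64 + 343 = 532
532 → 5³ + 3³ + 2³ = 125 + 27 + 8 = 160
160 → 1³ + 6³ + 0³ = 1 + 216 + 0 = 217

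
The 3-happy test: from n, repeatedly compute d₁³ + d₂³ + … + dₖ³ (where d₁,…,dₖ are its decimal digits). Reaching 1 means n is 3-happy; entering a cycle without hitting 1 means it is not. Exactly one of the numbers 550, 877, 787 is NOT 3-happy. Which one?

550: 550 → 250 → 133 → 55 → 250  — repeats 250 (not 3-happy)
877: 877 → 1198 → 1243 → 100 → 1  — reaches 1 (3-happy)
787: 787 → 1198 → 1243 → 100 → 1  — reaches 1 (3-happy)

550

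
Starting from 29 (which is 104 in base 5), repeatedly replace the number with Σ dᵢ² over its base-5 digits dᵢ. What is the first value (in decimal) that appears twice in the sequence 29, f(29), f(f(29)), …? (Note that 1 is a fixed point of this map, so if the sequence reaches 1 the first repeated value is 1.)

13

29 = (1,0,4)_5 → 1² + 0² + 4² = 17
17 = (3,2)_5 → 3² + 2² = 13
13 = (2,3)_5 → 2² + 3² = 13  — 13 already appeared earlier.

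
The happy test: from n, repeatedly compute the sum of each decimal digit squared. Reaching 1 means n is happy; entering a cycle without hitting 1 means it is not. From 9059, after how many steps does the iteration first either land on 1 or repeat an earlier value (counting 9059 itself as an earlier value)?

14

9059 → 9² + 0² + 5² + 9² = 81 + 0 + 25 + 81 = 187
187 → 1² + 8² + 7² = 1 + 64 + 49 = 114
114 → 1² + 1² + 4² = 1 + 1 + 16 = 18
18 → 1² + 8² = 1 + 64 = 65
65 → 6² + 5² = 36 + 25 = 61
61 → 6² + 1² = 36 + 1 = 37
37 → 3² + 7² = 9 + 49 = 58
58 → 5² + 8² = 25 + 64 = 89
89 → 8² + 9² = 64 + 81 = 145
145 → 1² + 4² + 5² = 1 + 16 + 25 = 42
42 → 4² + 2² = 16 + 4 = 20
20 → 2² + 0² = 4 + 0 = 4
4 → 4² = 16
16 → 1² + 6² = 1 + 36 = 37  — 37 repeats.
That took 14 steps.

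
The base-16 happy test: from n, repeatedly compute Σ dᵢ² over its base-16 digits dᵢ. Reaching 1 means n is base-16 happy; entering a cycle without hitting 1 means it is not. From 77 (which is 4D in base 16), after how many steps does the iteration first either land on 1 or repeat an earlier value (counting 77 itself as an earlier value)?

14

77 = (4,13)_16 → 4² + 13² = 16 + 169 = 185
185 = (11,9)_16 → 11² + 9² = 121 + 81 = 202
202 = (12,10)_16 → 12² + 10² = 144 + 100 = 244
244 = (15,4)_16 → 15² + 4² = 225 + 16 = 241
241 = (15,1)_16 → 15² + 1² = 225 + 1 = 226
226 = (14,2)_16 → 14² + 2² = 196 + 4 = 200
200 = (12,8)_16 → 12² + 8² = 144 + 64 = 208
208 = (13,0)_16 → 13² + 0² = 169 + 0 = 169
169 = (10,9)_16 → 10² + 9² = 100 + 81 = 181
181 = (11,5)_16 → 11² + 5² = 121 + 25 = 146
146 = (9,2)_16 → 9² + 2² = 81 + 4 = 85
85 = (5,5)_16 → 5² + 5² = 25 + 25 = 50
50 = (3,2)_16 → 3² + 2² = 9 + 4 = 13
13 = (13)_16 → 13² = 169  — 169 repeats.
That took 14 steps.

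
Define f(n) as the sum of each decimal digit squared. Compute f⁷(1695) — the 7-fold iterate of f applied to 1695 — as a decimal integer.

89

1695 → 1² + 6² + 9² + 5² = 143
143 → 1² + 4² + 3² = 26
26 → 2² + 6² = 40
40 → 4² + 0² = 16
16 → 1² + 6² = 37
37 → 3² + 7² = 58
58 → 5² + 8² = 89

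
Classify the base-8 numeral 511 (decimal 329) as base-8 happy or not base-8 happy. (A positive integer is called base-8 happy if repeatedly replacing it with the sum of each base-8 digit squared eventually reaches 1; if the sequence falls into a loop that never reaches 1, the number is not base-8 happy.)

base-8 happy

329 = (5,1,1)_8 → 27
27 = (3,3)_8 → 18
18 = (2,2)_8 → 8
8 = (1,0)_8 → 1  — reached 1.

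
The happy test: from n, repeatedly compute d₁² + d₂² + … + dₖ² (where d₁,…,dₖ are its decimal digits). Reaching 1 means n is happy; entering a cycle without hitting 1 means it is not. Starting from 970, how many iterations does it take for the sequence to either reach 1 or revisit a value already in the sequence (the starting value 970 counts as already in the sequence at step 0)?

3

970 → 9² + 7² + 0² = 81 + 49 + 0 = 130
130 → 1² + 3² + 0² = 1 + 9 + 0 = 10
10 → 1² + 0² = 1 + 0 = 1  — reached 1.
That took 3 steps.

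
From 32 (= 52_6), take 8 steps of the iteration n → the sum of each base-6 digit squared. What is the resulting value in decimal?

32 = (5,2)_6 → 29
29 = (4,5)_6 → 41
41 = (1,0,5)_6 → 26
26 = (4,2)_6 → 20
20 = (3,2)_6 → 13
13 = (2,1)_6 → 5
5 = (5)_6 → 25
25 = (4,1)_6 → 17

17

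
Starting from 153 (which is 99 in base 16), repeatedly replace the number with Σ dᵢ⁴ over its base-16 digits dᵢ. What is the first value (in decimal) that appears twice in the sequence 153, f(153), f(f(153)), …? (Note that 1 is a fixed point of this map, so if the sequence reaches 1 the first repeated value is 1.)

14658

153 = (9,9)_16 → 9⁴ + 9⁴ = 6561 + 6561 = 13122
13122 = (3,3,4,2)_16 → 3⁴ + 3⁴ + 4⁴ + 2⁴ = 81 + 81 + 256 + 16 = 434
434 = (1,11,2)_16 → 1⁴ + 11⁴ + 2⁴ = 1 + 14641 + 16 = 14658
14658 = (3,9,4,2)_16 → 3⁴ + 9⁴ + 4⁴ + 2⁴ = 81 + 6561 + 256 + 16 = 6914
6914 = (1,11,0,2)_16 → 1⁴ + 11⁴ + 0⁴ + 2⁴ = 1 + 14641 + 0 + 16 = 14658  — 14658 already appeared earlier.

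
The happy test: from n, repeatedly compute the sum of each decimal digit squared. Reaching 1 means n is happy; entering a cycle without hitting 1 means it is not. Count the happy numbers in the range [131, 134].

1

131: 131 → 11 → 2 → 4 → 16 → 37 → 58 → 89 → 145 → 42 → 20 → 4  — not happy
132: 132 → 14 → 17 → 50 → 25 → 29 → 85 → 89 → 145 → 42 → 20 → 4 → 16 → 37 → 58 → 89  — not happy
133: 133 → 19 → 82 → 68 → 100 → 1  — happy
134: 134 → 26 → 40 → 16 → 37 → 58 → 89 → 145 → 42 → 20 → 4 → 16  — not happy
happy: 133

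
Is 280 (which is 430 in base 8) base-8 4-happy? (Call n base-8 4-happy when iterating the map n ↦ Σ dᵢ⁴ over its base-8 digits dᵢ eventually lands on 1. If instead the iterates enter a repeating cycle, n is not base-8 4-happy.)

not base-8 4-happy

280 = (4,3,0)_8 → 4⁴ + 3⁴ + 0⁴ = 337
337 = (5,2,1)_8 → 5⁴ + 2⁴ + 1⁴ = 642
642 = (1,2,0,2)_8 → 1⁴ + 2⁴ + 0⁴ + 2⁴ = 33
33 = (4,1)_8 → 4⁴ + 1⁴ = 257
257 = (4,0,1)_8 → 4⁴ + 0⁴ + 1⁴ = 257  — 257 already seen; the sequence cycles without reaching 1.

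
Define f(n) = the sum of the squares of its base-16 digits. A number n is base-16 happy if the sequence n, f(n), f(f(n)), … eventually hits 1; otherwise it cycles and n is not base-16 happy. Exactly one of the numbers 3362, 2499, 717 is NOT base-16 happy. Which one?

3362: 3362 → 177 → 122 → 149 → 106 → 136 → 128 → 64 → 16 → 1  — reaches 1 (base-16 happy)
2499: 2499 → 234 → 296 → 69 → 41 → 85 → 50 → 13 → 169 → 181 → 146 → 85  — repeats 85 (not base-16 happy)
717: 717 → 317 → 179 → 130 → 68 → 32 → 4 → 16 → 1  — reaches 1 (base-16 happy)

2499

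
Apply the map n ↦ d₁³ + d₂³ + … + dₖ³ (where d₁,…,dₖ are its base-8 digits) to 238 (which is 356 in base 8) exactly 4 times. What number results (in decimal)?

238 = (3,5,6)_8 → 3³ + 5³ + 6³ = 368
368 = (5,6,0)_8 → 5³ + 6³ + 0³ = 341
341 = (5,2,5)_8 → 5³ + 2³ + 5³ = 258
258 = (4,0,2)_8 → 4³ + 0³ + 2³ = 72

72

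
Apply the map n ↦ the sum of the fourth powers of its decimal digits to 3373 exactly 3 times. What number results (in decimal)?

3373 → 3⁴ + 3⁴ + 7⁴ + 3⁴ = 81 + 81 + 2401 + 81 = 2644
2644 → 2⁴ + 6⁴ + 4⁴ + 4⁴ = 16 + 1296 + 256 + 256 = 1824
1824 → 1⁴ + 8⁴ + 2⁴ + 4⁴ = 1 + 4096 + 16 + 256 = 4369

4369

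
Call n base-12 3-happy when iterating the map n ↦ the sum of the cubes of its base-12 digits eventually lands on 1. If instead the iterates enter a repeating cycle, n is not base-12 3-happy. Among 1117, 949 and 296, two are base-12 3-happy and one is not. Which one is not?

949

1117: 1117 → 1073 → 593 → 190 → 1028 → 856 → 1520 → 1728 → 1  — reaches 1 (base-12 3-happy)
949: 949 → 560 → 1539 → 1539  — repeats 1539 (not base-12 3-happy)
296: 296 → 520 → 434 → 35 → 1339 → 1099 → 1029 → 1073 → 593 → 190 → 1028 → 856 → 1520 → 1728 → 1  — reaches 1 (base-12 3-happy)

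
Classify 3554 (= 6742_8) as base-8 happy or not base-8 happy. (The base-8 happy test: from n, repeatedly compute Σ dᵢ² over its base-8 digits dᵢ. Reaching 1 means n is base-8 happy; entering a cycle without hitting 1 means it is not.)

3554 = (6,7,4,2)_8 → 6² + 7² + 4² + 2² = 36 + 49 + 16 + 4 = 105
105 = (1,5,1)_8 → 1² + 5² + 1² = 1 + 25 + 1 = 27
27 = (3,3)_8 → 3² + 3² = 9 + 9 = 18
18 = (2,2)_8 → 2² + 2² = 4 + 4 = 8
8 = (1,0)_8 → 1² + 0² = 1 + 0 = 1  — reached 1.

base-8 happy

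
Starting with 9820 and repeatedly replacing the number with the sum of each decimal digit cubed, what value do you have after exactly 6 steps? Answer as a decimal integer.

9820 → 9³ + 8³ + 2³ + 0³ = 1249
1249 → 1³ + 2³ + 4³ + 9³ = 802
802 → 8³ + 0³ + 2³ = 520
520 → 5³ + 2³ + 0³ = 133
133 → 1³ + 3³ + 3³ = 55
55 → 5³ + 5³ = 250

250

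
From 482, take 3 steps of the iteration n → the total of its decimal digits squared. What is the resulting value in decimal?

482 → 84
84 → 80
80 → 64

64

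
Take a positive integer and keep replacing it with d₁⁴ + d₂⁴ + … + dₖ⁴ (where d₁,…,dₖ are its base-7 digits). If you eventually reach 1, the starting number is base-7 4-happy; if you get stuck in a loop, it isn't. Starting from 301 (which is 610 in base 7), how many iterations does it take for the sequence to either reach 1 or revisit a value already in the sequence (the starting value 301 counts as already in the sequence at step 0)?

14

301 = (6,1,0)_7 → 1297
1297 = (3,5,3,2)_7 → 803
803 = (2,2,2,5)_7 → 673
673 = (1,6,5,1)_7 → 1923
1923 = (5,4,1,5)_7 → 1507
1507 = (4,2,5,2)_7 → 913
913 = (2,4,4,3)_7 → 609
609 = (1,5,3,0)_7 → 707
707 = (2,0,3,0)_7 → 97
97 = (1,6,6)_7 → 2593
2593 = (1,0,3,6,3)_7 → 1459
1459 = (4,1,5,3)_7 → 963
963 = (2,5,4,4)_7 → 1153
1153 = (3,2,3,5)_7 → 803  — 803 repeats.
That took 14 steps.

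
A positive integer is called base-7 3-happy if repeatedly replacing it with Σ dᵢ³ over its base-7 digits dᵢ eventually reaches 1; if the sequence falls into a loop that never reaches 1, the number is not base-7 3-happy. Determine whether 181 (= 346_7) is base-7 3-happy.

181 = (3,4,6)_7 → 3³ + 4³ + 6³ = 307
307 = (6,1,6)_7 → 6³ + 1³ + 6³ = 433
433 = (1,1,5,6)_7 → 1³ + 1³ + 5³ + 6³ = 343
343 = (1,0,0,0)_7 → 1³ + 0³ + 0³ + 0³ = 1  — reached 1.

base-7 3-happy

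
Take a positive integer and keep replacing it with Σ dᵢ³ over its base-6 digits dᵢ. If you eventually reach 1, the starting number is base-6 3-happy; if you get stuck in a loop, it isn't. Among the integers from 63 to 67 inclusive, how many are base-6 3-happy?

3

63: 63 → 92 → 43 → 3 → 27 → 91 → 36 → 1  (reaches 1)
64: 64 → 129 → 81 → 36 → 1  (reaches 1)
65: 65 → 190 → 190  (repeats 190)
66: 66 → 126 → 54 → 28 → 128 → 62 → 73 → 9 → 28  (repeats 28)
67: 67 → 127 → 55 → 29 → 189 → 153 → 92 → 43 → 3 → 27 → 91 → 36 → 1  (reaches 1)
base-6 3-happy: 63, 64, 67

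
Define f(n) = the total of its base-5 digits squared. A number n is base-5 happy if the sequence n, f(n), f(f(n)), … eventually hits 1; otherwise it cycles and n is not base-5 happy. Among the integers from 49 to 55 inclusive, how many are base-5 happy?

49: 49 → 33 → 11 → 5 → 1  (reaches 1)
50: 50 → 4 → 16 → 10 → 4  (repeats 4)
51: 51 → 5 → 1  (reaches 1)
52: 52 → 8 → 10 → 4 → 16 → 10  (repeats 10)
53: 53 → 13 → 13  (repeats 13)
54: 54 → 20 → 16 → 10 → 4 → 16  (repeats 16)
55: 55 → 5 → 1  (reaches 1)
base-5 happy: 49, 51, 55

3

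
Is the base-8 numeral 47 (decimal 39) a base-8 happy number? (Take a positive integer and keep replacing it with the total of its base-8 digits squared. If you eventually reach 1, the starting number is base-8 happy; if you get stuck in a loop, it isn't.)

39 = (4,7)_8 → 4² + 7² = 16 + 49 = 65
65 = (1,0,1)_8 → 1² + 0² + 1² = 1 + 0 + 1 = 2
2 = (2)_8 → 2² = 4
4 = (4)_8 → 4² = 16
16 = (2,0)_8 → 2² + 0² = 4 + 0 = 4  — 4 already seen; the sequence cycles without reaching 1.

not base-8 happy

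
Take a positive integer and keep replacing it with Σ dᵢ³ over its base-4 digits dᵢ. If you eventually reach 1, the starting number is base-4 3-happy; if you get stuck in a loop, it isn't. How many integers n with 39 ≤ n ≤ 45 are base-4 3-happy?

39: 39 → 36 → 9 → 9  (repeats 9)
40: 40 → 16 → 1  (reaches 1)
41: 41 → 17 → 2 → 8 → 8  (repeats 8)
42: 42 → 24 → 9 → 9  (repeats 9)
43: 43 → 43  (repeats 43)
44: 44 → 35 → 35  (repeats 35)
45: 45 → 36 → 9 → 9  (repeats 9)
base-4 3-happy: 40

1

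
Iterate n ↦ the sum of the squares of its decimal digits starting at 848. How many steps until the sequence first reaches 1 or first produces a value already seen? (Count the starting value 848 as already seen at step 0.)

848 → 8² + 4² + 8² = 64 + 16 + 64 = 144
144 → 1² + 4² + 4² = 1 + 16 + 16 = 33
33 → 3² + 3² = 9 + 9 = 18
18 → 1² + 8² = 1 + 64 = 65
65 → 6² + 5² = 36 + 25 = 61
61 → 6² + 1² = 36 + 1 = 37
37 → 3² + 7² = 9 + 49 = 58
58 → 5² + 8² = 25 + 64 = 89
89 → 8² + 9² = 64 + 81 = 145
145 → 1² + 4² + 5² = 1 + 16 + 25 = 42
42 → 4² + 2² = 16 + 4 = 20
20 → 2² + 0² = 4 + 0 = 4
4 → 4² = 16
16 → 1² + 6² = 1 + 36 = 37  — 37 repeats.
That took 14 steps.

14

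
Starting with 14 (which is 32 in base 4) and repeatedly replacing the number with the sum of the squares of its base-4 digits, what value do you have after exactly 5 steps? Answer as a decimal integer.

1

14 = (3,2)_4 → 13
13 = (3,1)_4 → 10
10 = (2,2)_4 → 8
8 = (2,0)_4 → 4
4 = (1,0)_4 → 1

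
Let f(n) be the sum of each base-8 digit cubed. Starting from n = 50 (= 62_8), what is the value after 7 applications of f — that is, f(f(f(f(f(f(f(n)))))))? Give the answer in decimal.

50 = (6,2)_8 → 6³ + 2³ = 216 + 8 = 224
224 = (3,4,0)_8 → 3³ + 4³ + 0³ = 27 + 64 + 0 = 91
91 = (1,3,3)_8 → 1³ + 3³ + 3³ = 1 + 27 + 27 = 55
55 = (6,7)_8 → 6³ + 7³ = 216 + 343 = 559
559 = (1,0,5,7)_8 → 1³ + 0³ + 5³ + 7³ = 1 + 0 + 125 + 343 = 469
469 = (7,2,5)_8 → 7³ + 2³ + 5³ = 343 + 8 + 125 = 476
476 = (7,3,4)_8 → 7³ + 3³ + 4³ = 343 + 27 + 64 = 434

434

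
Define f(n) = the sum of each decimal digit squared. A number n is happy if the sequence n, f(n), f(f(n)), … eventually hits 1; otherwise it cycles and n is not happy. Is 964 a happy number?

964 → 9² + 6² + 4² = 133
133 → 1² + 3² + 3² = 19
19 → 1² + 9² = 82
82 → 8² + 2² = 68
68 → 6² + 8² = 100
100 → 1² + 0² + 0² = 1  — reached 1.

happy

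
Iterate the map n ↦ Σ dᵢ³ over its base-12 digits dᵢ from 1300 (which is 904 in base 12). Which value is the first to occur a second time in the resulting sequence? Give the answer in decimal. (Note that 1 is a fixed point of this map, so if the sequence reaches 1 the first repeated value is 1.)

793

1300 = (9,0,4)_12 → 793
793 = (5,6,1)_12 → 342
342 = (2,4,6)_12 → 288
288 = (2,0,0)_12 → 8
8 = (8)_12 → 512
512 = (3,6,8)_12 → 755
755 = (5,2,11)_12 → 1464
1464 = (10,2,0)_12 → 1008
1008 = (7,0,0)_12 → 343
343 = (2,4,7)_12 → 415
415 = (2,10,7)_12 → 1351
1351 = (9,4,7)_12 → 1136
1136 = (7,10,8)_12 → 1855
1855 = (1,0,10,7)_12 → 1344
1344 = (9,4,0)_12 → 793  — 793 already appeared earlier.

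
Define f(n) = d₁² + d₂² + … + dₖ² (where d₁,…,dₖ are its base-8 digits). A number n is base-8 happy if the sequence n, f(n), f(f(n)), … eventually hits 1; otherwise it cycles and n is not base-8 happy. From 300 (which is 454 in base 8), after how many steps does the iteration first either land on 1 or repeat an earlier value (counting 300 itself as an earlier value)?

300 = (4,5,4)_8 → 4² + 5² + 4² = 16 + 25 + 16 = 57
57 = (7,1)_8 → 7² + 1² = 49 + 1 = 50
50 = (6,2)_8 → 6² + 2² = 36 + 4 = 40
40 = (5,0)_8 → 5² + 0² = 25 + 0 = 25
25 = (3,1)_8 → 3² + 1² = 9 + 1 = 10
10 = (1,2)_8 → 1² + 2² = 1 + 4 = 5
5 = (5)_8 → 5² = 25  — 25 repeats.
That took 7 steps.

7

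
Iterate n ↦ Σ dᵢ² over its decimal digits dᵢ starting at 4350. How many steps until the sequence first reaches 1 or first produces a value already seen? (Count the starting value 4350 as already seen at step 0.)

13

4350 → 4² + 3² + 5² + 0² = 16 + 9 + 25 + 0 = 50
50 → 5² + 0² = 25 + 0 = 25
25 → 2² + 5² = 4 + 25 = 29
29 → 2² + 9² = 4 + 81 = 85
85 → 8² + 5² = 64 + 25 = 89
89 → 8² + 9² = 64 + 81 = 145
145 → 1² + 4² + 5² = 1 + 16 + 25 = 42
42 → 4² + 2² = 16 + 4 = 20
20 → 2² + 0² = 4 + 0 = 4
4 → 4² = 16
16 → 1² + 6² = 1 + 36 = 37
37 → 3² + 7² = 9 + 49 = 58
58 → 5² + 8² = 25 + 64 = 89  — 89 repeats.
That took 13 steps.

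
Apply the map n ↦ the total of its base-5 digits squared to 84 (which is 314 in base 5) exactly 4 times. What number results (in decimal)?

16

84 = (3,1,4)_5 → 3² + 1² + 4² = 9 + 1 + 16 = 26
26 = (1,0,1)_5 → 1² + 0² + 1² = 1 + 0 + 1 = 2
2 = (2)_5 → 2² = 4
4 = (4)_5 → 4² = 16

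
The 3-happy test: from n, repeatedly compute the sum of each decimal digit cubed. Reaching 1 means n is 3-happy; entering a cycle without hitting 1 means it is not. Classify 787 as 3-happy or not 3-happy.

787 → 7³ + 8³ + 7³ = 1198
1198 → 1³ + 1³ + 9³ + 8³ = 1243
1243 → 1³ + 2³ + 4³ + 3³ = 100
100 → 1³ + 0³ + 0³ = 1  — reached 1.

3-happy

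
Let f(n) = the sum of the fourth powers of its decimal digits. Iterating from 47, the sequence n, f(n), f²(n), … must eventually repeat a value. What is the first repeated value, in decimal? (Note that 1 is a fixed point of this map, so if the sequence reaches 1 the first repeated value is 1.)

47 → 2657
2657 → 4338
4338 → 4514
4514 → 1138
1138 → 4179
4179 → 9219
9219 → 13139
13139 → 6725
6725 → 4338  — 4338 already appeared earlier.

4338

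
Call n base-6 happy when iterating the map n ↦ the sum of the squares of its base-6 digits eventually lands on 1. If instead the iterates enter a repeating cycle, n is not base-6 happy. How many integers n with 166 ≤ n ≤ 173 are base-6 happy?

166: 166 → 41 → 26 → 20 → 13 → 5 → 25 → 17 → 29 → 41  (repeats 41)
167: 167 → 50 → 9 → 10 → 17 → 29 → 41 → 26 → 20 → 13 → 5 → 25 → 17  (repeats 17)
168: 168 → 32 → 29 → 41 → 26 → 20 → 13 → 5 → 25 → 17 → 29  (repeats 29)
169: 169 → 33 → 34 → 41 → 26 → 20 → 13 → 5 → 25 → 17 → 29 → 41  (repeats 41)
170: 170 → 36 → 1  (reaches 1)
171: 171 → 41 → 26 → 20 → 13 → 5 → 25 → 17 → 29 → 41  (repeats 41)
172: 172 → 48 → 5 → 25 → 17 → 29 → 41 → 26 → 20 → 13 → 5  (repeats 5)
173: 173 → 57 → 19 → 10 → 17 → 29 → 41 → 26 → 20 → 13 → 5 → 25 → 17  (repeats 17)
base-6 happy: 170

1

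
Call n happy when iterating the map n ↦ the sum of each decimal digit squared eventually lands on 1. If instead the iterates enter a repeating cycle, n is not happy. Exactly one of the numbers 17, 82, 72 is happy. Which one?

82

17: 17 → 50 → 25 → 29 → 85 → 89 → 145 → 42 → 20 → 4 → 16 → 37 → 58 → 89  — repeats 89 (not happy)
82: 82 → 68 → 100 → 1  — reaches 1 (happy)
72: 72 → 53 → 34 → 25 → 29 → 85 → 89 → 145 → 42 → 20 → 4 → 16 → 37 → 58 → 89  — repeats 89 (not happy)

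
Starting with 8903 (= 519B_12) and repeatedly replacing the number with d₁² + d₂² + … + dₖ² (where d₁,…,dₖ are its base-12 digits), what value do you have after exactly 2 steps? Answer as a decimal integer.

8903 = (5,1,9,11)_12 → 5² + 1² + 9² + 11² = 228
228 = (1,7,0)_12 → 1² + 7² + 0² = 50

50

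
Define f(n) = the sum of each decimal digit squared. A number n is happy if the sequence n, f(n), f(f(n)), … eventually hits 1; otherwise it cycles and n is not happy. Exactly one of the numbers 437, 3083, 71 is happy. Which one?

437: 437 → 74 → 65 → 61 → 37 → 58 → 89 → 145 → 42 → 20 → 4 → 16 → 37  — repeats 37 (not happy)
3083: 3083 → 82 → 68 → 100 → 1  — reaches 1 (happy)
71: 71 → 50 → 25 → 29 → 85 → 89 → 145 → 42 → 20 → 4 → 16 → 37 → 58 → 89  — repeats 89 (not happy)

3083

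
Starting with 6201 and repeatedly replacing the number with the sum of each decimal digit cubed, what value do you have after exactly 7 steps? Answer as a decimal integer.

6201 → 225
225 → 141
141 → 66
66 → 432
432 → 99
99 → 1458
1458 → 702

702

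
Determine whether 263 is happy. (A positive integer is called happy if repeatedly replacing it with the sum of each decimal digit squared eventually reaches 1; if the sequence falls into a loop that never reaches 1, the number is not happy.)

263 → 2² + 6² + 3² = 4 + 36 + 9 = 49
49 → 4² + 9² = 16 + 81 = 97
97 → 9² + 7² = 81 + 49 = 130
130 → 1² + 3² + 0² = 1 + 9 + 0 = 10
10 → 1² + 0² = 1 + 0 = 1  — reached 1.

happy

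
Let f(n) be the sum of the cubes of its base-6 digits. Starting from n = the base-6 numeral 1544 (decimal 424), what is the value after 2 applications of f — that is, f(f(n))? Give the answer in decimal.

10

424 = (1,5,4,4)_6 → 1³ + 5³ + 4³ + 4³ = 1 + 125 + 64 + 64 = 254
254 = (1,1,0,2)_6 → 1³ + 1³ + 0³ + 2³ = 1 + 1 + 0 + 8 = 10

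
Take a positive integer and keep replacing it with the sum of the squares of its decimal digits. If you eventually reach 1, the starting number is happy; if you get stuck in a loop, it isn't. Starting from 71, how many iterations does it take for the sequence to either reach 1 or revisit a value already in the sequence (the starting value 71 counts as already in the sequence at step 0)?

71 → 7² + 1² = 49 + 1 = 50
50 → 5² + 0² = 25 + 0 = 25
25 → 2² + 5² = 4 + 25 = 29
29 → 2² + 9² = 4 + 81 = 85
85 → 8² + 5² = 64 + 25 = 89
89 → 8² + 9² = 64 + 81 = 145
145 → 1² + 4² + 5² = 1 + 16 + 25 = 42
42 → 4² + 2² = 16 + 4 = 20
20 → 2² + 0² = 4 + 0 = 4
4 → 4² = 16
16 → 1² + 6² = 1 + 36 = 37
37 → 3² + 7² = 9 + 49 = 58
58 → 5² + 8² = 25 + 64 = 89  — 89 repeats.
That took 13 steps.

13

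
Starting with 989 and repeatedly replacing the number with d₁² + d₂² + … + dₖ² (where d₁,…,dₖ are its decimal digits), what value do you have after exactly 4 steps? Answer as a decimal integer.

13

989 → 9² + 8² + 9² = 81 + 64 + 81 = 226
226 → 2² + 2² + 6² = 4 + 4 + 36 = 44
44 → 4² + 4² = 16 + 16 = 32
32 → 3² + 2² = 9 + 4 = 13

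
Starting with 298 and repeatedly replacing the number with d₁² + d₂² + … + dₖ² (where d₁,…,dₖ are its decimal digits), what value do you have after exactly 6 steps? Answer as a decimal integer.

298 → 2² + 9² + 8² = 149
149 → 1² + 4² + 9² = 98
98 → 9² + 8² = 145
145 → 1² + 4² + 5² = 42
42 → 4² + 2² = 20
20 → 2² + 0² = 4

4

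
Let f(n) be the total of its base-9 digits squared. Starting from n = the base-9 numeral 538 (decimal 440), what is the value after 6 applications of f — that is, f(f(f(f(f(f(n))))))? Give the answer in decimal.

68

440 = (5,3,8)_9 → 5² + 3² + 8² = 25 + 9 + 64 = 98
98 = (1,1,8)_9 → 1² + 1² + 8² = 1 + 1 + 64 = 66
66 = (7,3)_9 → 7² + 3² = 49 + 9 = 58
58 = (6,4)_9 → 6² + 4² = 36 + 16 = 52
52 = (5,7)_9 → 5² + 7² = 25 + 49 = 74
74 = (8,2)_9 → 8² + 2² = 64 + 4 = 68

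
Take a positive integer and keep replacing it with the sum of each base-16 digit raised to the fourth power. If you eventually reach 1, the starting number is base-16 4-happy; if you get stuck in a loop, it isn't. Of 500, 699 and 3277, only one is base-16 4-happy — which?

500

500: 500 → 50882 → 42784 → 12417 → 4178 → 642 → 4128 → 17 → 2 → 16 → 1  — reaches 1 (base-16 4-happy)
699: 699 → 29298 → 4834 → 38449 → 7939 → 50707 → 22114 → 3233 → 30737 → 6499 → 7939  — repeats 7939 (not base-16 4-happy)
3277: 3277 → 70033 → 6565 → 17187 → 434 → 14658 → 6914 → 14658  — repeats 14658 (not base-16 4-happy)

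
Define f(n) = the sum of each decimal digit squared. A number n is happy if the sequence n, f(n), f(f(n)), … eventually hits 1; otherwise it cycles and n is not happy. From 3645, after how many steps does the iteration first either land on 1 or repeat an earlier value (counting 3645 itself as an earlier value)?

3645 → 86
86 → 100
100 → 1  — reached 1.
That took 3 steps.

3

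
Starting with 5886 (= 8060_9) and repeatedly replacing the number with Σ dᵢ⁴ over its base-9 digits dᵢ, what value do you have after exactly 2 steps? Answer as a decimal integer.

5886 = (8,0,6,0)_9 → 8⁴ + 0⁴ + 6⁴ + 0⁴ = 4096 + 0 + 1296 + 0 = 5392
5392 = (7,3,5,1)_9 → 7⁴ + 3⁴ + 5⁴ + 1⁴ = 2401 + 81 + 625 + 1 = 3108

3108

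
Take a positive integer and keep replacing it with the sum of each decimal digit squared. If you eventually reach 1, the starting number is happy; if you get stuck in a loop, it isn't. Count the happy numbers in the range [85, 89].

1

85: 85 → 89 → 145 → 42 → 20 → 4 → 16 → 37 → 58 → 89  (repeats 89)
86: 86 → 100 → 1  (reaches 1)
87: 87 → 113 → 11 → 2 → 4 → 16 → 37 → 58 → 89 → 145 → 42 → 20 → 4  (repeats 4)
88: 88 → 128 → 69 → 117 → 51 → 26 → 40 → 16 → 37 → 58 → 89 → 145 → 42 → 20 → 4 → 16  (repeats 16)
89: 89 → 145 → 42 → 20 → 4 → 16 → 37 → 58 → 89  (repeats 89)
happy: 86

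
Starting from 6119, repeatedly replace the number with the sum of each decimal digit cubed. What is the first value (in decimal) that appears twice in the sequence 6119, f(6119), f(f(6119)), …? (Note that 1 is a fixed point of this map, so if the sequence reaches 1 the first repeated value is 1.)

371

6119 → 6³ + 1³ + 1³ + 9³ = 216 + 1 + 1 + 729 = 947
947 → 9³ + 4³ + 7³ = 729 + 64 + 343 = 1136
1136 → 1³ + 1³ + 3³ + 6³ = 1 + 1 + 27 + 216 = 245
245 → 2³ + 4³ + 5³ = 8 + 64 + 125 = 197
197 → 1³ + 9³ + 7³ = 1 + 729 + 343 = 1073
1073 → 1³ + 0³ + 7³ + 3³ = 1 + 0 + 343 + 27 = 371
371 → 3³ + 7³ + 1³ = 27 + 343 + 1 = 371  — 371 already appeared earlier.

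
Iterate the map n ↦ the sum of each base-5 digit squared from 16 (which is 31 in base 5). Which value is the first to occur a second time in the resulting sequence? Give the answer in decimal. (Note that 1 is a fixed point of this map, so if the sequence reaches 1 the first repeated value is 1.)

16 = (3,1)_5 → 3² + 1² = 10
10 = (2,0)_5 → 2² + 0² = 4
4 = (4)_5 → 4² = 16  — 16 already appeared earlier.

16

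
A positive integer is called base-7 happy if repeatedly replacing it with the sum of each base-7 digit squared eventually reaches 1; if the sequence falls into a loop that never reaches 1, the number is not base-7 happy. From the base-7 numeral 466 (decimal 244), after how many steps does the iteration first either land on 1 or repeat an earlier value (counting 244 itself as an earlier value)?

8

244 = (4,6,6)_7 → 4² + 6² + 6² = 16 + 36 + 36 = 88
88 = (1,5,4)_7 → 1² + 5² + 4² = 1 + 25 + 16 = 42
42 = (6,0)_7 → 6² + 0² = 36 + 0 = 36
36 = (5,1)_7 → 5² + 1² = 25 + 1 = 26
26 = (3,5)_7 → 3² + 5² = 9 + 25 = 34
34 = (4,6)_7 → 4² + 6² = 16 + 36 = 52
52 = (1,0,3)_7 → 1² + 0² + 3² = 1 + 0 + 9 = 10
10 = (1,3)_7 → 1² + 3² = 1 + 9 = 10  — 10 repeats.
That took 8 steps.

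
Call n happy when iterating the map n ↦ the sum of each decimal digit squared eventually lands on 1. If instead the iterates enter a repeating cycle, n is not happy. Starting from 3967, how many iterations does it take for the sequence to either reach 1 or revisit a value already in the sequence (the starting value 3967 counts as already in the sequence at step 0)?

14

3967 → 3² + 9² + 6² + 7² = 9 + 81 + 36 + 49 = 175
175 → 1² + 7² + 5² = 1 + 49 + 25 = 75
75 → 7² + 5² = 49 + 25 = 74
74 → 7² + 4² = 49 + 16 = 65
65 → 6² + 5² = 36 + 25 = 61
61 → 6² + 1² = 36 + 1 = 37
37 → 3² + 7² = 9 + 49 = 58
58 → 5² + 8² = 25 + 64 = 89
89 → 8² + 9² = 64 + 81 = 145
145 → 1² + 4² + 5² = 1 + 16 + 25 = 42
42 → 4² + 2² = 16 + 4 = 20
20 → 2² + 0² = 4 + 0 = 4
4 → 4² = 16
16 → 1² + 6² = 1 + 36 = 37  — 37 repeats.
That took 14 steps.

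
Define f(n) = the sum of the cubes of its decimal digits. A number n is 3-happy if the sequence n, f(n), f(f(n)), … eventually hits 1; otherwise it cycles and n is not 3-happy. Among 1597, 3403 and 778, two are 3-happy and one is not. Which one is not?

3403

1597: 1597 → 1198 → 1243 → 100 → 1  — reaches 1 (3-happy)
3403: 3403 → 118 → 514 → 190 → 730 → 370 → 370  — repeats 370 (not 3-happy)
778: 778 → 1198 → 1243 → 100 → 1  — reaches 1 (3-happy)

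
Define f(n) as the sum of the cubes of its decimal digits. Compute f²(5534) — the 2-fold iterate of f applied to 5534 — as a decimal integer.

5534 → 5³ + 5³ + 3³ + 4³ = 125 + 125 + 27 + 64 = 341
341 → 3³ + 4³ + 1³ = 27 + 64 + 1 = 92

92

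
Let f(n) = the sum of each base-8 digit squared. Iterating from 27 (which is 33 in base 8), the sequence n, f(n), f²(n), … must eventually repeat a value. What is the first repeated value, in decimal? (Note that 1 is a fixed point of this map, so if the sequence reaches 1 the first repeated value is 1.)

27 = (3,3)_8 → 18
18 = (2,2)_8 → 8
8 = (1,0)_8 → 1  — reached the fixed point 1.
1 → 1, so 1 is the first repeated value.

1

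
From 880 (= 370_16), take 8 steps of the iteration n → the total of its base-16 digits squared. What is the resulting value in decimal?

50

880 = (3,7,0)_16 → 3² + 7² + 0² = 9 + 49 + 0 = 58
58 = (3,10)_16 → 3² + 10² = 9 + 100 = 109
109 = (6,13)_16 → 6² + 13² = 36 + 169 = 205
205 = (12,13)_16 → 12² + 13² = 144 + 169 = 313
313 = (1,3,9)_16 → 1² + 3² + 9² = 1 + 9 + 81 = 91
91 = (5,11)_16 → 5² + 11² = 25 + 121 = 146
146 = (9,2)_16 → 9² + 2² = 81 + 4 = 85
85 = (5,5)_16 → 5² + 5² = 25 + 25 = 50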